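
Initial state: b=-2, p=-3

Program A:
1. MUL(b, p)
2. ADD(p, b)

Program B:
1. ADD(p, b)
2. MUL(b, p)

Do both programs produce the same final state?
No

Program A final state: b=6, p=3
Program B final state: b=10, p=-5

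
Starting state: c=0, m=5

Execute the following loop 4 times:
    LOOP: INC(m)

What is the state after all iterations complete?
c=0, m=9

Iteration trace:
Start: c=0, m=5
After iteration 1: c=0, m=6
After iteration 2: c=0, m=7
After iteration 3: c=0, m=8
After iteration 4: c=0, m=9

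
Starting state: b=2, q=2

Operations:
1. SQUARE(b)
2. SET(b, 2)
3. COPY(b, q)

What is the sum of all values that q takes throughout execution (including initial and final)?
8

Values of q at each step:
Initial: q = 2
After step 1: q = 2
After step 2: q = 2
After step 3: q = 2
Sum = 2 + 2 + 2 + 2 = 8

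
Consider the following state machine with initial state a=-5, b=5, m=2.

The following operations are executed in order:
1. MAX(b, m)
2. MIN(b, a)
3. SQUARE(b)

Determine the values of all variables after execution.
{a: -5, b: 25, m: 2}

Step-by-step execution:
Initial: a=-5, b=5, m=2
After step 1 (MAX(b, m)): a=-5, b=5, m=2
After step 2 (MIN(b, a)): a=-5, b=-5, m=2
After step 3 (SQUARE(b)): a=-5, b=25, m=2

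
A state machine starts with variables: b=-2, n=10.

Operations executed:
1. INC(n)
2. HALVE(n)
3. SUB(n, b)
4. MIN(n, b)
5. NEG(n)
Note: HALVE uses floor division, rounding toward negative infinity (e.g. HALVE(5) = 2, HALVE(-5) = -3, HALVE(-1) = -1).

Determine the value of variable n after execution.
n = 2

Tracing execution:
Step 1: INC(n) → n = 11
Step 2: HALVE(n) → n = 5
Step 3: SUB(n, b) → n = 7
Step 4: MIN(n, b) → n = -2
Step 5: NEG(n) → n = 2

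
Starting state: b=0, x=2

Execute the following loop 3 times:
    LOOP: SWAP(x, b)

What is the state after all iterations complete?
b=2, x=0

Iteration trace:
Start: b=0, x=2
After iteration 1: b=2, x=0
After iteration 2: b=0, x=2
After iteration 3: b=2, x=0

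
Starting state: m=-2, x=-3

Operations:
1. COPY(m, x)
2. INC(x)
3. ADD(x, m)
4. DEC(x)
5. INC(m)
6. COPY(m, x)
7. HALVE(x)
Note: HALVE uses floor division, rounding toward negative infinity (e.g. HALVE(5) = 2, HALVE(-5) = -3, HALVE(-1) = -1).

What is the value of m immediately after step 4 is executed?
m = -3

Tracing m through execution:
Initial: m = -2
After step 1 (COPY(m, x)): m = -3
After step 2 (INC(x)): m = -3
After step 3 (ADD(x, m)): m = -3
After step 4 (DEC(x)): m = -3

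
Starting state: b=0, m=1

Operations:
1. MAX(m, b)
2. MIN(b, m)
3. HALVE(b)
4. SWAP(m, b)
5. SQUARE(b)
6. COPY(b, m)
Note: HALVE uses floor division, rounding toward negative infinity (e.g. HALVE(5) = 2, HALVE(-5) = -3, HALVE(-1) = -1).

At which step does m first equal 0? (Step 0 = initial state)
Step 4

Tracing m:
Initial: m = 1
After step 1: m = 1
After step 2: m = 1
After step 3: m = 1
After step 4: m = 0 ← first occurrence
After step 5: m = 0
After step 6: m = 0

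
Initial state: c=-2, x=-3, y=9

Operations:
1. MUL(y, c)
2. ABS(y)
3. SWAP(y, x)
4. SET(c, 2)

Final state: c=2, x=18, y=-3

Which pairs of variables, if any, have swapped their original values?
None

Comparing initial and final values:
x: -3 → 18
y: 9 → -3
c: -2 → 2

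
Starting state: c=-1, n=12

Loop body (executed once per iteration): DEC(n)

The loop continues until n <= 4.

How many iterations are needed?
8

Tracing iterations:
Initial: c=-1, n=12
After iteration 1: c=-1, n=11
After iteration 2: c=-1, n=10
After iteration 3: c=-1, n=9
After iteration 4: c=-1, n=8
After iteration 5: c=-1, n=7
After iteration 6: c=-1, n=6
After iteration 7: c=-1, n=5
After iteration 8: c=-1, n=4
n <= 4 now holds, so the loop exits after 8 iterations.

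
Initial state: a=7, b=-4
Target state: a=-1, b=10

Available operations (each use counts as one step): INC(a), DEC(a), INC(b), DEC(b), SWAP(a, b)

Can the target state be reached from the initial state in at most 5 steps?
No

The target state cannot be reached within 5 steps.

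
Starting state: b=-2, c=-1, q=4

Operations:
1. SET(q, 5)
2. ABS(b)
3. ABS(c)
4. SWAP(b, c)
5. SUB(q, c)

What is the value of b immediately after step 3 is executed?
b = 2

Tracing b through execution:
Initial: b = -2
After step 1 (SET(q, 5)): b = -2
After step 2 (ABS(b)): b = 2
After step 3 (ABS(c)): b = 2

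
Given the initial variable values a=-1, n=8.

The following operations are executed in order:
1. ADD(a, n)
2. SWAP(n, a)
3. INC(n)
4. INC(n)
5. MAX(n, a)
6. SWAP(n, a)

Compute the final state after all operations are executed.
{a: 9, n: 8}

Step-by-step execution:
Initial: a=-1, n=8
After step 1 (ADD(a, n)): a=7, n=8
After step 2 (SWAP(n, a)): a=8, n=7
After step 3 (INC(n)): a=8, n=8
After step 4 (INC(n)): a=8, n=9
After step 5 (MAX(n, a)): a=8, n=9
After step 6 (SWAP(n, a)): a=9, n=8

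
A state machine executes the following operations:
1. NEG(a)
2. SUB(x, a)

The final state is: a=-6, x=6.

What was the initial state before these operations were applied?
a=6, x=0

Working backwards:
Final state: a=-6, x=6
Before step 2 (SUB(x, a)): a=-6, x=0
Before step 1 (NEG(a)): a=6, x=0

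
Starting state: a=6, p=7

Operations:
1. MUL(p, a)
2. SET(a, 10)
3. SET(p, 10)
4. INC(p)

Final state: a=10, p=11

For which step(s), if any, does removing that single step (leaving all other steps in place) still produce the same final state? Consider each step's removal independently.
Step(s) 1

Testing removal of each single step:
Without step 1: final = a=10, p=11 (same)
Without step 2: final = a=6, p=11 (different)
Without step 3: final = a=10, p=43 (different)
Without step 4: final = a=10, p=10 (different)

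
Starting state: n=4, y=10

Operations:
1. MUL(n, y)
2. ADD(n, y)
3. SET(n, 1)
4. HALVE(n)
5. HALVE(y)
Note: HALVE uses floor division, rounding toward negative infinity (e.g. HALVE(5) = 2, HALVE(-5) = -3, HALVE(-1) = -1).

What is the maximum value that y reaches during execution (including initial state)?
10

Values of y at each step:
Initial: y = 10 ← maximum
After step 1: y = 10
After step 2: y = 10
After step 3: y = 10
After step 4: y = 10
After step 5: y = 5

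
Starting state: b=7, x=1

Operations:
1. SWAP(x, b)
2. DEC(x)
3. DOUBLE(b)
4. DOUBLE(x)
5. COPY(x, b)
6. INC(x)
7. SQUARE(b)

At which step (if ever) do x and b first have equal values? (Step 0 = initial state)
Step 5

x and b first become equal after step 5.

Comparing values at each step:
Initial: x=1, b=7
After step 1: x=7, b=1
After step 2: x=6, b=1
After step 3: x=6, b=2
After step 4: x=12, b=2
After step 5: x=2, b=2 ← equal!
After step 6: x=3, b=2
After step 7: x=3, b=4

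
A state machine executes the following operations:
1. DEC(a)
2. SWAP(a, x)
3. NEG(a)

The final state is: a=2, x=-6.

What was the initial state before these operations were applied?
a=-5, x=-2

Working backwards:
Final state: a=2, x=-6
Before step 3 (NEG(a)): a=-2, x=-6
Before step 2 (SWAP(a, x)): a=-6, x=-2
Before step 1 (DEC(a)): a=-5, x=-2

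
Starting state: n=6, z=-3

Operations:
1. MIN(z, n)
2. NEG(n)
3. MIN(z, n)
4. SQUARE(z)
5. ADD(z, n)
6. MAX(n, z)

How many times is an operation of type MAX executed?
1

Counting MAX operations:
Step 6: MAX(n, z) ← MAX
Total: 1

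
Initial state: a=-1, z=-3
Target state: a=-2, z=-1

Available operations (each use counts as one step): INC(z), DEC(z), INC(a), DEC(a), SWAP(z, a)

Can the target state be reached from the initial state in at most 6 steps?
Yes

Path (2 steps): INC(z) → SWAP(z, a)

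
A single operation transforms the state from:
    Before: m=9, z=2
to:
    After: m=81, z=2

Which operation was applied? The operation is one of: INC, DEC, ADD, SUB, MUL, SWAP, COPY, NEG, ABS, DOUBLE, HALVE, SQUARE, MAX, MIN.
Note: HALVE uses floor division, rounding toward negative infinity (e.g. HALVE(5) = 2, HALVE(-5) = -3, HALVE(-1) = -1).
SQUARE(m)

Analyzing the change:
Before: m=9, z=2
After: m=81, z=2
Variable m changed from 9 to 81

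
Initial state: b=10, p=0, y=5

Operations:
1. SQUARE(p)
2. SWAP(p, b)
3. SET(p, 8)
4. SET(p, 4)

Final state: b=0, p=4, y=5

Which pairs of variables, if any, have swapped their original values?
None

Comparing initial and final values:
b: 10 → 0
y: 5 → 5
p: 0 → 4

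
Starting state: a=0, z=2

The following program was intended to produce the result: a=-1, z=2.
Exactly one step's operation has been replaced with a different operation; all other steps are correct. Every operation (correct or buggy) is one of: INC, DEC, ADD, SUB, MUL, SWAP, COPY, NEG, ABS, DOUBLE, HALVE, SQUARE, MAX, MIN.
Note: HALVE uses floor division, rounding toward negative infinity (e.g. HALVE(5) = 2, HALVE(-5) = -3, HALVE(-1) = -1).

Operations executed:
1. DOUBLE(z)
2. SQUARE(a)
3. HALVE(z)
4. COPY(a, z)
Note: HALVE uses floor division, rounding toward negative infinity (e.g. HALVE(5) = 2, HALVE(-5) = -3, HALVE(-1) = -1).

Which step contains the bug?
Step 4

Trace with buggy code:
Initial: a=0, z=2
After step 1: a=0, z=4
After step 2: a=0, z=4
After step 3: a=0, z=2
After step 4: a=2, z=2
Actual final a=2, z=2 ≠ expected a=-1, z=2.
Step 4 is the only position where a single-operation replacement can produce the expected result.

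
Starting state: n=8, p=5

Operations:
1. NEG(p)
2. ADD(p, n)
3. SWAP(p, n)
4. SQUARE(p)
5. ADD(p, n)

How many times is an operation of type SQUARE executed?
1

Counting SQUARE operations:
Step 4: SQUARE(p) ← SQUARE
Total: 1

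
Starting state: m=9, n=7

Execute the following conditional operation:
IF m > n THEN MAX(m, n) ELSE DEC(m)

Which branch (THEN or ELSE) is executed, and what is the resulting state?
Branch: THEN, Final state: m=9, n=7

Evaluating condition: m > n
m = 9, n = 7
Condition is True, so THEN branch executes
After MAX(m, n): m=9, n=7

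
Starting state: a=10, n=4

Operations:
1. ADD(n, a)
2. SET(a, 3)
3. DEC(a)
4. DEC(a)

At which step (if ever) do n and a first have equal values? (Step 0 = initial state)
Never

n and a never become equal during execution.

Comparing values at each step:
Initial: n=4, a=10
After step 1: n=14, a=10
After step 2: n=14, a=3
After step 3: n=14, a=2
After step 4: n=14, a=1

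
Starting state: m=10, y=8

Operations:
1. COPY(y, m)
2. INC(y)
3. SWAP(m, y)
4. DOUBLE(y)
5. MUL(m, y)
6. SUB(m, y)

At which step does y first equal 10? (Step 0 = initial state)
Step 1

Tracing y:
Initial: y = 8
After step 1: y = 10 ← first occurrence
After step 2: y = 11
After step 3: y = 10
After step 4: y = 20
After step 5: y = 20
After step 6: y = 20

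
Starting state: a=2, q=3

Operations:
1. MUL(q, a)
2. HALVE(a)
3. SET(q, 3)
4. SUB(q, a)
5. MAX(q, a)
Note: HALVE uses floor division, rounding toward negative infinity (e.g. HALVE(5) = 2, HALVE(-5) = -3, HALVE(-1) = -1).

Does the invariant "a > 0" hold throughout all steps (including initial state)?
Yes

The invariant holds at every step.

State at each step:
Initial: a=2, q=3
After step 1: a=2, q=6
After step 2: a=1, q=6
After step 3: a=1, q=3
After step 4: a=1, q=2
After step 5: a=1, q=2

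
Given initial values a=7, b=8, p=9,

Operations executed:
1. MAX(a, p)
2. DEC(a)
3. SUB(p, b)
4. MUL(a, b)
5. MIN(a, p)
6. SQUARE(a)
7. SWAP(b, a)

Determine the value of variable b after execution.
b = 1

Tracing execution:
Step 1: MAX(a, p) → b = 8
Step 2: DEC(a) → b = 8
Step 3: SUB(p, b) → b = 8
Step 4: MUL(a, b) → b = 8
Step 5: MIN(a, p) → b = 8
Step 6: SQUARE(a) → b = 8
Step 7: SWAP(b, a) → b = 1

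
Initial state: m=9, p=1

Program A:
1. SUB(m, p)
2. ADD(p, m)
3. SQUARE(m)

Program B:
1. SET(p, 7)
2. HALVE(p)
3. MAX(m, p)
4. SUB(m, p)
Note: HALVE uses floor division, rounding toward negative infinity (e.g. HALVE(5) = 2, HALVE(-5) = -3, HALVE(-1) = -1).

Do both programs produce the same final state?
No

Program A final state: m=64, p=9
Program B final state: m=6, p=3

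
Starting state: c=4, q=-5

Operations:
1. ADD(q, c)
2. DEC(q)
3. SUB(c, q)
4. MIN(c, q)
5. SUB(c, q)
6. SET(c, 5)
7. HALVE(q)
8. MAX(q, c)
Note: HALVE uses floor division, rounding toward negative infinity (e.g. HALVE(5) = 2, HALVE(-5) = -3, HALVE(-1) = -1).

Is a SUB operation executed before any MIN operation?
Yes

First SUB: step 3
First MIN: step 4
Since 3 < 4, SUB comes first.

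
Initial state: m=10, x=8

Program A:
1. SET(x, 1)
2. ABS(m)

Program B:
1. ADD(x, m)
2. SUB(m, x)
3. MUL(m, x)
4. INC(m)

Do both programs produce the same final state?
No

Program A final state: m=10, x=1
Program B final state: m=-143, x=18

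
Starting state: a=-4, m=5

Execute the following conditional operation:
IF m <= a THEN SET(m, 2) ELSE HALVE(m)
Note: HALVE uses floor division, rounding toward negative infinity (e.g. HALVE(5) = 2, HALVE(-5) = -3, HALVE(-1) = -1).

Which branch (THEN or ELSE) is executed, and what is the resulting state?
Branch: ELSE, Final state: a=-4, m=2

Evaluating condition: m <= a
m = 5, a = -4
Condition is False, so ELSE branch executes
After HALVE(m): a=-4, m=2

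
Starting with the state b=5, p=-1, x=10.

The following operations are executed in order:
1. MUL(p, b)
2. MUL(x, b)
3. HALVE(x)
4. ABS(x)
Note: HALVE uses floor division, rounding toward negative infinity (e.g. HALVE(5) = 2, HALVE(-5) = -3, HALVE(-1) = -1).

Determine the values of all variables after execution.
{b: 5, p: -5, x: 25}

Step-by-step execution:
Initial: b=5, p=-1, x=10
After step 1 (MUL(p, b)): b=5, p=-5, x=10
After step 2 (MUL(x, b)): b=5, p=-5, x=50
After step 3 (HALVE(x)): b=5, p=-5, x=25
After step 4 (ABS(x)): b=5, p=-5, x=25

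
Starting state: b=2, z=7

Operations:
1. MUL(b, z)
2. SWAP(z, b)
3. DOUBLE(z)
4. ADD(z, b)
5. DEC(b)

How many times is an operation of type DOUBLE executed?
1

Counting DOUBLE operations:
Step 3: DOUBLE(z) ← DOUBLE
Total: 1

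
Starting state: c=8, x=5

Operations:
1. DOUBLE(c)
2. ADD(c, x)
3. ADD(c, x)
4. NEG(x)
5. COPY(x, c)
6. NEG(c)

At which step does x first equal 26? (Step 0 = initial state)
Step 5

Tracing x:
Initial: x = 5
After step 1: x = 5
After step 2: x = 5
After step 3: x = 5
After step 4: x = -5
After step 5: x = 26 ← first occurrence
After step 6: x = 26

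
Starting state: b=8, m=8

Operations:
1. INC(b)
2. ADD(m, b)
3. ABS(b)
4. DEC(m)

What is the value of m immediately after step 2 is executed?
m = 17

Tracing m through execution:
Initial: m = 8
After step 1 (INC(b)): m = 8
After step 2 (ADD(m, b)): m = 17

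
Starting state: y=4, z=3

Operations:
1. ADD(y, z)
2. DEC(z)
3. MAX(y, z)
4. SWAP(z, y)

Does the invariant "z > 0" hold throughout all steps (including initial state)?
Yes

The invariant holds at every step.

State at each step:
Initial: y=4, z=3
After step 1: y=7, z=3
After step 2: y=7, z=2
After step 3: y=7, z=2
After step 4: y=2, z=7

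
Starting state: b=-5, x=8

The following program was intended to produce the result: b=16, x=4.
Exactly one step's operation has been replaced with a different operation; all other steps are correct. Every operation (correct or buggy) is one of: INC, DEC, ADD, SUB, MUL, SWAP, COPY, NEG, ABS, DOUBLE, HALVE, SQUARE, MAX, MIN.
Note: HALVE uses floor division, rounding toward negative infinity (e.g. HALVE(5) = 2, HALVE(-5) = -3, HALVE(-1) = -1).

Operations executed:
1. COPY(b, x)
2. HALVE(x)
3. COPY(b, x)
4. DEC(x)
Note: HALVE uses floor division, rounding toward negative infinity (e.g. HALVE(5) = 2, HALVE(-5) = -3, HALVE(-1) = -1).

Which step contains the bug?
Step 4

Trace with buggy code:
Initial: b=-5, x=8
After step 1: b=8, x=8
After step 2: b=8, x=4
After step 3: b=4, x=4
After step 4: b=4, x=3
Actual final b=4, x=3 ≠ expected b=16, x=4.
Step 4 is the only position where a single-operation replacement can produce the expected result.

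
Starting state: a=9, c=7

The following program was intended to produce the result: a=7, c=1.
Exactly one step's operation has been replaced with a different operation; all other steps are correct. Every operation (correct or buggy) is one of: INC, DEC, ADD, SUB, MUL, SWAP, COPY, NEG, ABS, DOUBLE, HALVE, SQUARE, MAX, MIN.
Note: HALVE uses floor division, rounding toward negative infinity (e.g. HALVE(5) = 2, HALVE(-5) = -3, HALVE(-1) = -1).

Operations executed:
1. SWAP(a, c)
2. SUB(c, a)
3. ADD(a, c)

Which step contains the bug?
Step 3

Trace with buggy code:
Initial: a=9, c=7
After step 1: a=7, c=9
After step 2: a=7, c=2
After step 3: a=9, c=2
Actual final a=9, c=2 ≠ expected a=7, c=1.
Step 3 is the only position where a single-operation replacement can produce the expected result.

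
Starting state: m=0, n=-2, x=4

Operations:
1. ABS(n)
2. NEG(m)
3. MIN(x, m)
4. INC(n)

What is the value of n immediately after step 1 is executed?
n = 2

Tracing n through execution:
Initial: n = -2
After step 1 (ABS(n)): n = 2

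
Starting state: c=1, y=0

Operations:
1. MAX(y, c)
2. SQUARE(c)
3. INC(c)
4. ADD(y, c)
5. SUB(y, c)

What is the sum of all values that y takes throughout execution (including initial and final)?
7

Values of y at each step:
Initial: y = 0
After step 1: y = 1
After step 2: y = 1
After step 3: y = 1
After step 4: y = 3
After step 5: y = 1
Sum = 0 + 1 + 1 + 1 + 3 + 1 = 7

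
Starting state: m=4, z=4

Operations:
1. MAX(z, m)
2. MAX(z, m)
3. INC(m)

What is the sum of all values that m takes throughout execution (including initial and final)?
17

Values of m at each step:
Initial: m = 4
After step 1: m = 4
After step 2: m = 4
After step 3: m = 5
Sum = 4 + 4 + 4 + 5 = 17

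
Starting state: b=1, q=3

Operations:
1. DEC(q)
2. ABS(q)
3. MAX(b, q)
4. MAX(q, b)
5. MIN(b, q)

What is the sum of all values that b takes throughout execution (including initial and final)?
9

Values of b at each step:
Initial: b = 1
After step 1: b = 1
After step 2: b = 1
After step 3: b = 2
After step 4: b = 2
After step 5: b = 2
Sum = 1 + 1 + 1 + 2 + 2 + 2 = 9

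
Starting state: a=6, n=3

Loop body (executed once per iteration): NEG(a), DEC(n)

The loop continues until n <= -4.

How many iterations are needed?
7

Tracing iterations:
Initial: a=6, n=3
After iteration 1: a=-6, n=2
After iteration 2: a=6, n=1
After iteration 3: a=-6, n=0
After iteration 4: a=6, n=-1
After iteration 5: a=-6, n=-2
After iteration 6: a=6, n=-3
After iteration 7: a=-6, n=-4
n <= -4 now holds, so the loop exits after 7 iterations.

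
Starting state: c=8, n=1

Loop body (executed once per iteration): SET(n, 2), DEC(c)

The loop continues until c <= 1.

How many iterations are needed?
7

Tracing iterations:
Initial: c=8, n=1
After iteration 1: c=7, n=2
After iteration 2: c=6, n=2
After iteration 3: c=5, n=2
After iteration 4: c=4, n=2
After iteration 5: c=3, n=2
After iteration 6: c=2, n=2
After iteration 7: c=1, n=2
c <= 1 now holds, so the loop exits after 7 iterations.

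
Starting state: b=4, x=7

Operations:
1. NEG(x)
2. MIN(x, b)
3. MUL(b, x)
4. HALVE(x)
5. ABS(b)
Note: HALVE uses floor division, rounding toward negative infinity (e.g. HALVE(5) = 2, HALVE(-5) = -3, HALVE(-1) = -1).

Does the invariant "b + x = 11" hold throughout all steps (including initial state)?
No, violated after step 1

The invariant is violated after step 1.

State at each step:
Initial: b=4, x=7
After step 1: b=4, x=-7
After step 2: b=4, x=-7
After step 3: b=-28, x=-7
After step 4: b=-28, x=-4
After step 5: b=28, x=-4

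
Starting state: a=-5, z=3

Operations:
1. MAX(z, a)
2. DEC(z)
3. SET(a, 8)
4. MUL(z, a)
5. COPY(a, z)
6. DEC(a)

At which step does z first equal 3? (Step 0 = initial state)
Step 0

Tracing z:
Initial: z = 3 ← first occurrence
After step 1: z = 3
After step 2: z = 2
After step 3: z = 2
After step 4: z = 16
After step 5: z = 16
After step 6: z = 16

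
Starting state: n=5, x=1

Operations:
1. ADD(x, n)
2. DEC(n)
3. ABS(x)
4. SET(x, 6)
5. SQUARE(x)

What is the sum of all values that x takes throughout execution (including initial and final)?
61

Values of x at each step:
Initial: x = 1
After step 1: x = 6
After step 2: x = 6
After step 3: x = 6
After step 4: x = 6
After step 5: x = 36
Sum = 1 + 6 + 6 + 6 + 6 + 36 = 61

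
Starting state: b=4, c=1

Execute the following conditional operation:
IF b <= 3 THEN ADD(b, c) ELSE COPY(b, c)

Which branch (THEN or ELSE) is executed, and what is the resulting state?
Branch: ELSE, Final state: b=1, c=1

Evaluating condition: b <= 3
b = 4
Condition is False, so ELSE branch executes
After COPY(b, c): b=1, c=1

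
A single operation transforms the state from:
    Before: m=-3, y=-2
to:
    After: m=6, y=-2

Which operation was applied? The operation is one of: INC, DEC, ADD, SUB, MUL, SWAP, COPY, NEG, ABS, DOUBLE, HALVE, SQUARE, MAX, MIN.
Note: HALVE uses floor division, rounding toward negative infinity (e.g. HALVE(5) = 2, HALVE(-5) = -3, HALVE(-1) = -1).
MUL(m, y)

Analyzing the change:
Before: m=-3, y=-2
After: m=6, y=-2
Variable m changed from -3 to 6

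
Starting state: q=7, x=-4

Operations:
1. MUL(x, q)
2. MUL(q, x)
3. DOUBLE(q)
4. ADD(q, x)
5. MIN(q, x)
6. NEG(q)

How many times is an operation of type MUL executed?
2

Counting MUL operations:
Step 1: MUL(x, q) ← MUL
Step 2: MUL(q, x) ← MUL
Total: 2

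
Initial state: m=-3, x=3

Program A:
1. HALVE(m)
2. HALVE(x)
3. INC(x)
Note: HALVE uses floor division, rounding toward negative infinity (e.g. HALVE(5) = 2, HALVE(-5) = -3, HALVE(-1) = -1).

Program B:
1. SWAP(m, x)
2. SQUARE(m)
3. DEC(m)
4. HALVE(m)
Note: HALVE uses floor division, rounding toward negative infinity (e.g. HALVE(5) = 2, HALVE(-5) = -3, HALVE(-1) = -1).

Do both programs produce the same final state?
No

Program A final state: m=-2, x=2
Program B final state: m=4, x=-3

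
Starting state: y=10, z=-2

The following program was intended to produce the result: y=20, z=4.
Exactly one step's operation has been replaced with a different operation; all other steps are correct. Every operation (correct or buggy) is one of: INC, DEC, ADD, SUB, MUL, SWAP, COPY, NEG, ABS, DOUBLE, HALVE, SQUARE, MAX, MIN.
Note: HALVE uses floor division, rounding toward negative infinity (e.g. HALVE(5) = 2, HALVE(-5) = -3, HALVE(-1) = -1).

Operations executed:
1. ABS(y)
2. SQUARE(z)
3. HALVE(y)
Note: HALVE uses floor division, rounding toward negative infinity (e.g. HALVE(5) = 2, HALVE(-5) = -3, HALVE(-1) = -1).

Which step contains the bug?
Step 3

Trace with buggy code:
Initial: y=10, z=-2
After step 1: y=10, z=-2
After step 2: y=10, z=4
After step 3: y=5, z=4
Actual final y=5, z=4 ≠ expected y=20, z=4.
Step 3 is the only position where a single-operation replacement can produce the expected result.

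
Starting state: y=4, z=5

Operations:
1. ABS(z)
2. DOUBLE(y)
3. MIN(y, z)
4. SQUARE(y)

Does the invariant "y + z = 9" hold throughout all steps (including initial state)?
No, violated after step 2

The invariant is violated after step 2.

State at each step:
Initial: y=4, z=5
After step 1: y=4, z=5
After step 2: y=8, z=5
After step 3: y=5, z=5
After step 4: y=25, z=5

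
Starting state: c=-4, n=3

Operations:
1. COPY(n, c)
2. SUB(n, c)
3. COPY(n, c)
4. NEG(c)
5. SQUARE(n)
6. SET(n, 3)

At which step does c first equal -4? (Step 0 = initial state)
Step 0

Tracing c:
Initial: c = -4 ← first occurrence
After step 1: c = -4
After step 2: c = -4
After step 3: c = -4
After step 4: c = 4
After step 5: c = 4
After step 6: c = 4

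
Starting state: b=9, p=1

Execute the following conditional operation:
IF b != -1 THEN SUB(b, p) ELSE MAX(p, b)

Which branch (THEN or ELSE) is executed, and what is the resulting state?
Branch: THEN, Final state: b=8, p=1

Evaluating condition: b != -1
b = 9
Condition is True, so THEN branch executes
After SUB(b, p): b=8, p=1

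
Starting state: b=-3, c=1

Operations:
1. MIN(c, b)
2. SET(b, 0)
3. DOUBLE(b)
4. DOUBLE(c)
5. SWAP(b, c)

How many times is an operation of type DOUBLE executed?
2

Counting DOUBLE operations:
Step 3: DOUBLE(b) ← DOUBLE
Step 4: DOUBLE(c) ← DOUBLE
Total: 2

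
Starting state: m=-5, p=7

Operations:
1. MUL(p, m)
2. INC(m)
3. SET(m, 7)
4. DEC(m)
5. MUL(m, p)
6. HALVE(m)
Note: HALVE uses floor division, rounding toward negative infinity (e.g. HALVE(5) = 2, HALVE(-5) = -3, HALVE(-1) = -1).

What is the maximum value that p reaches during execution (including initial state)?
7

Values of p at each step:
Initial: p = 7 ← maximum
After step 1: p = -35
After step 2: p = -35
After step 3: p = -35
After step 4: p = -35
After step 5: p = -35
After step 6: p = -35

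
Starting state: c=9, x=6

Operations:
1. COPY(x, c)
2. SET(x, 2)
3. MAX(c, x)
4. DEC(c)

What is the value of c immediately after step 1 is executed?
c = 9

Tracing c through execution:
Initial: c = 9
After step 1 (COPY(x, c)): c = 9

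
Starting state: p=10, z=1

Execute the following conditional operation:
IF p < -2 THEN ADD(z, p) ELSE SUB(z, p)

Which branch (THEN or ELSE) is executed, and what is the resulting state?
Branch: ELSE, Final state: p=10, z=-9

Evaluating condition: p < -2
p = 10
Condition is False, so ELSE branch executes
After SUB(z, p): p=10, z=-9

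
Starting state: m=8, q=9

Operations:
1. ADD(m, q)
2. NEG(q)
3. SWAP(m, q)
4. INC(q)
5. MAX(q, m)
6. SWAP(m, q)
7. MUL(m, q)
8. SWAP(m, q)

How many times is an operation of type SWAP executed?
3

Counting SWAP operations:
Step 3: SWAP(m, q) ← SWAP
Step 6: SWAP(m, q) ← SWAP
Step 8: SWAP(m, q) ← SWAP
Total: 3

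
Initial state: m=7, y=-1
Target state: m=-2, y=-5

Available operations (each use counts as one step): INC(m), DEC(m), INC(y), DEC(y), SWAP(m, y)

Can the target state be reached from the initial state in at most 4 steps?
No

The target state cannot be reached within 4 steps.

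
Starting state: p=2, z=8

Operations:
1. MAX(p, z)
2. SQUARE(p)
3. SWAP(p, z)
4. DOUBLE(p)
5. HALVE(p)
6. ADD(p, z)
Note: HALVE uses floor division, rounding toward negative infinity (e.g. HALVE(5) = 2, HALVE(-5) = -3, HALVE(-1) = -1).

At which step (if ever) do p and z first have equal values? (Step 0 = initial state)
Step 1

p and z first become equal after step 1.

Comparing values at each step:
Initial: p=2, z=8
After step 1: p=8, z=8 ← equal!
After step 2: p=64, z=8
After step 3: p=8, z=64
After step 4: p=16, z=64
After step 5: p=8, z=64
After step 6: p=72, z=64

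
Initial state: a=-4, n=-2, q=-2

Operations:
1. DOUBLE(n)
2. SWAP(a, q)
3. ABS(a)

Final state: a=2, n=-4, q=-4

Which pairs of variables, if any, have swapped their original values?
None

Comparing initial and final values:
n: -2 → -4
q: -2 → -4
a: -4 → 2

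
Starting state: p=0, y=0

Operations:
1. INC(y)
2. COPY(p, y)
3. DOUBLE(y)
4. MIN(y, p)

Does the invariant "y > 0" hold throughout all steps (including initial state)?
No, violated at the initial state

The invariant is violated at the initial state (step 0).

State at each step:
Initial: p=0, y=0
After step 1: p=0, y=1
After step 2: p=1, y=1
After step 3: p=1, y=2
After step 4: p=1, y=1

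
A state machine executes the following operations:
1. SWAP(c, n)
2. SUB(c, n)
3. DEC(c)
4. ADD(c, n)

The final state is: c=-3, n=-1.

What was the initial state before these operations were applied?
c=-1, n=-2

Working backwards:
Final state: c=-3, n=-1
Before step 4 (ADD(c, n)): c=-2, n=-1
Before step 3 (DEC(c)): c=-1, n=-1
Before step 2 (SUB(c, n)): c=-2, n=-1
Before step 1 (SWAP(c, n)): c=-1, n=-2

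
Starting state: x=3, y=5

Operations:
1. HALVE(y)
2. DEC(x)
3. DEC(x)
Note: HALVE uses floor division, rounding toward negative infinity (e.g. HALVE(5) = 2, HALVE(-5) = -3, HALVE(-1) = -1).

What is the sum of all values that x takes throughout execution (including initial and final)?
9

Values of x at each step:
Initial: x = 3
After step 1: x = 3
After step 2: x = 2
After step 3: x = 1
Sum = 3 + 3 + 2 + 1 = 9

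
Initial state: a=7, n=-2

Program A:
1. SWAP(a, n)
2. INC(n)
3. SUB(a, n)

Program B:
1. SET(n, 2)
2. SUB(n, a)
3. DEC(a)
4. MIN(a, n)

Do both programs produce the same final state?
No

Program A final state: a=-10, n=8
Program B final state: a=-5, n=-5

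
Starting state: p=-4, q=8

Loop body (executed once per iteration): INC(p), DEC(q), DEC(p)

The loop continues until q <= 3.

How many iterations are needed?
5

Tracing iterations:
Initial: p=-4, q=8
After iteration 1: p=-4, q=7
After iteration 2: p=-4, q=6
After iteration 3: p=-4, q=5
After iteration 4: p=-4, q=4
After iteration 5: p=-4, q=3
q <= 3 now holds, so the loop exits after 5 iterations.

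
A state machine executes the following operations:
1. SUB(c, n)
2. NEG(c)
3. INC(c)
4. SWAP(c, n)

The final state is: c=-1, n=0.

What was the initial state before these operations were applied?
c=0, n=-1

Working backwards:
Final state: c=-1, n=0
Before step 4 (SWAP(c, n)): c=0, n=-1
Before step 3 (INC(c)): c=-1, n=-1
Before step 2 (NEG(c)): c=1, n=-1
Before step 1 (SUB(c, n)): c=0, n=-1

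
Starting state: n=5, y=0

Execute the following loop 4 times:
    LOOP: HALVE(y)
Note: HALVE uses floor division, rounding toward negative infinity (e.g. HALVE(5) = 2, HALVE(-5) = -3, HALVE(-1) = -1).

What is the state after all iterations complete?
n=5, y=0

Iteration trace:
Start: n=5, y=0
After iteration 1: n=5, y=0
After iteration 2: n=5, y=0
After iteration 3: n=5, y=0
After iteration 4: n=5, y=0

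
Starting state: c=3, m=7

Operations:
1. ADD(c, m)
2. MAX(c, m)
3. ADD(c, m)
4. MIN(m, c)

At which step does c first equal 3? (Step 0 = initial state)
Step 0

Tracing c:
Initial: c = 3 ← first occurrence
After step 1: c = 10
After step 2: c = 10
After step 3: c = 17
After step 4: c = 17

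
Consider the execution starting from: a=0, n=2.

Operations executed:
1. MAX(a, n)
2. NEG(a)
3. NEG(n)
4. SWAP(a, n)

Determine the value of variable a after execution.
a = -2

Tracing execution:
Step 1: MAX(a, n) → a = 2
Step 2: NEG(a) → a = -2
Step 3: NEG(n) → a = -2
Step 4: SWAP(a, n) → a = -2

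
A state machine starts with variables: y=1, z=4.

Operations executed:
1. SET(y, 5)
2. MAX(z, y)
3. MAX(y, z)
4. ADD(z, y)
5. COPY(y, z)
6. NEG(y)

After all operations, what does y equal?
y = -10

Tracing execution:
Step 1: SET(y, 5) → y = 5
Step 2: MAX(z, y) → y = 5
Step 3: MAX(y, z) → y = 5
Step 4: ADD(z, y) → y = 5
Step 5: COPY(y, z) → y = 10
Step 6: NEG(y) → y = -10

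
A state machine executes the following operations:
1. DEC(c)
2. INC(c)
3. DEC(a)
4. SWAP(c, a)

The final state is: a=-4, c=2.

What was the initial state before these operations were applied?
a=3, c=-4

Working backwards:
Final state: a=-4, c=2
Before step 4 (SWAP(c, a)): a=2, c=-4
Before step 3 (DEC(a)): a=3, c=-4
Before step 2 (INC(c)): a=3, c=-5
Before step 1 (DEC(c)): a=3, c=-4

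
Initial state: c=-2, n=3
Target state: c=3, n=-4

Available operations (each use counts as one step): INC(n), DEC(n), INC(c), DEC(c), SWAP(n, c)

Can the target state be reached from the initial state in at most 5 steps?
Yes

Path (3 steps): DEC(c) → DEC(c) → SWAP(n, c)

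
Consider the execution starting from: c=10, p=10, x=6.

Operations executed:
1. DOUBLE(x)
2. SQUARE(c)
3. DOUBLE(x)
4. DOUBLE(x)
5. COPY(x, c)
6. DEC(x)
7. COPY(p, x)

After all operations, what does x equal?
x = 99

Tracing execution:
Step 1: DOUBLE(x) → x = 12
Step 2: SQUARE(c) → x = 12
Step 3: DOUBLE(x) → x = 24
Step 4: DOUBLE(x) → x = 48
Step 5: COPY(x, c) → x = 100
Step 6: DEC(x) → x = 99
Step 7: COPY(p, x) → x = 99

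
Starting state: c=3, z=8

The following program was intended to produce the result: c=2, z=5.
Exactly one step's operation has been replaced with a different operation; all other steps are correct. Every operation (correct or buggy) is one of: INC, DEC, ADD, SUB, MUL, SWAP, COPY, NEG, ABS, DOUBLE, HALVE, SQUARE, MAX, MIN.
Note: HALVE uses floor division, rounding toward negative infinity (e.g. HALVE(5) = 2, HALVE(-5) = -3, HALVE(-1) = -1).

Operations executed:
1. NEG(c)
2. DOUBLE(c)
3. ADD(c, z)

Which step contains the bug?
Step 2

Trace with buggy code:
Initial: c=3, z=8
After step 1: c=-3, z=8
After step 2: c=-6, z=8
After step 3: c=2, z=8
Actual final c=2, z=8 ≠ expected c=2, z=5.
Step 2 is the only position where a single-operation replacement can produce the expected result.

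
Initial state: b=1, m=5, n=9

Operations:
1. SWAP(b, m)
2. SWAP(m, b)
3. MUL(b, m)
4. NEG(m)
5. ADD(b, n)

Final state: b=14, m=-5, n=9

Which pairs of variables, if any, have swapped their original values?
None

Comparing initial and final values:
b: 1 → 14
m: 5 → -5
n: 9 → 9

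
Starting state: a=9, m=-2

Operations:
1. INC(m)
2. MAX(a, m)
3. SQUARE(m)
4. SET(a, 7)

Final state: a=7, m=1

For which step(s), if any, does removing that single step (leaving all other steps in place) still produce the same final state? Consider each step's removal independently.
Step(s) 2

Testing removal of each single step:
Without step 1: final = a=7, m=4 (different)
Without step 2: final = a=7, m=1 (same)
Without step 3: final = a=7, m=-1 (different)
Without step 4: final = a=9, m=1 (different)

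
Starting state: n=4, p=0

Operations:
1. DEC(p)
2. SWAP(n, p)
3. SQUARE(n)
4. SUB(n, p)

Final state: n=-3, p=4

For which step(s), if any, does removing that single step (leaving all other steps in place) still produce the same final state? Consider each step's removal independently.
None - removing any single step changes the final result

Testing removal of each single step:
Without step 1: final = n=-4, p=4 (different)
Without step 2: final = n=17, p=-1 (different)
Without step 3: final = n=-5, p=4 (different)
Without step 4: final = n=1, p=4 (different)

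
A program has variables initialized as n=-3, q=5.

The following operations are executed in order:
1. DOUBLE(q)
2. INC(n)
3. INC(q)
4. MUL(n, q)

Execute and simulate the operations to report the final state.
{n: -22, q: 11}

Step-by-step execution:
Initial: n=-3, q=5
After step 1 (DOUBLE(q)): n=-3, q=10
After step 2 (INC(n)): n=-2, q=10
After step 3 (INC(q)): n=-2, q=11
After step 4 (MUL(n, q)): n=-22, q=11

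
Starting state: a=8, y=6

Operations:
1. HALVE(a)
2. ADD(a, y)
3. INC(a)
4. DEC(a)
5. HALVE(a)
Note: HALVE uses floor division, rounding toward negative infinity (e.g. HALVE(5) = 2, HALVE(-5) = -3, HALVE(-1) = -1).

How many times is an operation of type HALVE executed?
2

Counting HALVE operations:
Step 1: HALVE(a) ← HALVE
Step 5: HALVE(a) ← HALVE
Total: 2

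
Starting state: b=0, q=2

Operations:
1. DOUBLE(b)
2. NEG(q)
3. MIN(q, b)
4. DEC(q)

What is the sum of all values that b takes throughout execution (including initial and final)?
0

Values of b at each step:
Initial: b = 0
After step 1: b = 0
After step 2: b = 0
After step 3: b = 0
After step 4: b = 0
Sum = 0 + 0 + 0 + 0 + 0 = 0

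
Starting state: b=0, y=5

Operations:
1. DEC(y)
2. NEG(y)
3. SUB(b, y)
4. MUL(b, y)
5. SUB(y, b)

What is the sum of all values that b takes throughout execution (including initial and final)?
-28

Values of b at each step:
Initial: b = 0
After step 1: b = 0
After step 2: b = 0
After step 3: b = 4
After step 4: b = -16
After step 5: b = -16
Sum = 0 + 0 + 0 + 4 + -16 + -16 = -28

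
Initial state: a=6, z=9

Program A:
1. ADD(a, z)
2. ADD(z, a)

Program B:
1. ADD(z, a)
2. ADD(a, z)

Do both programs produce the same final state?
No

Program A final state: a=15, z=24
Program B final state: a=21, z=15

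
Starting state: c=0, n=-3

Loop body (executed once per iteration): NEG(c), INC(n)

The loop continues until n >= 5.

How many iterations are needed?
8

Tracing iterations:
Initial: c=0, n=-3
After iteration 1: c=0, n=-2
After iteration 2: c=0, n=-1
After iteration 3: c=0, n=0
After iteration 4: c=0, n=1
After iteration 5: c=0, n=2
After iteration 6: c=0, n=3
After iteration 7: c=0, n=4
After iteration 8: c=0, n=5
n >= 5 now holds, so the loop exits after 8 iterations.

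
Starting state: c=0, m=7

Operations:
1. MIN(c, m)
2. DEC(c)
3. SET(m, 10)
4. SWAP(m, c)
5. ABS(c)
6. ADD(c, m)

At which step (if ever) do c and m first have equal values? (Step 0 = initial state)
Never

c and m never become equal during execution.

Comparing values at each step:
Initial: c=0, m=7
After step 1: c=0, m=7
After step 2: c=-1, m=7
After step 3: c=-1, m=10
After step 4: c=10, m=-1
After step 5: c=10, m=-1
After step 6: c=9, m=-1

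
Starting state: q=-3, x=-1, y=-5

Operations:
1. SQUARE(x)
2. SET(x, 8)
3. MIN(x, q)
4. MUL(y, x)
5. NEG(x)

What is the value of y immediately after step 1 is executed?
y = -5

Tracing y through execution:
Initial: y = -5
After step 1 (SQUARE(x)): y = -5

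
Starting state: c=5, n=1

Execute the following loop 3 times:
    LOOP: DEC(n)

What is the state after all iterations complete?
c=5, n=-2

Iteration trace:
Start: c=5, n=1
After iteration 1: c=5, n=0
After iteration 2: c=5, n=-1
After iteration 3: c=5, n=-2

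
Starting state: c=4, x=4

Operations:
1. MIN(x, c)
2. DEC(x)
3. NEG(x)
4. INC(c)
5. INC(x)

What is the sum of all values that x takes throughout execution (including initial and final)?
3

Values of x at each step:
Initial: x = 4
After step 1: x = 4
After step 2: x = 3
After step 3: x = -3
After step 4: x = -3
After step 5: x = -2
Sum = 4 + 4 + 3 + -3 + -3 + -2 = 3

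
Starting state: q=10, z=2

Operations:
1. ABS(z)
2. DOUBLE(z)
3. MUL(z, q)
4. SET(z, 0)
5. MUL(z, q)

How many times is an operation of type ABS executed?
1

Counting ABS operations:
Step 1: ABS(z) ← ABS
Total: 1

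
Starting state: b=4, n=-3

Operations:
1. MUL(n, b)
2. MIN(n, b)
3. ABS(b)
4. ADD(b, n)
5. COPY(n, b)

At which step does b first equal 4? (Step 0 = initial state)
Step 0

Tracing b:
Initial: b = 4 ← first occurrence
After step 1: b = 4
After step 2: b = 4
After step 3: b = 4
After step 4: b = -8
After step 5: b = -8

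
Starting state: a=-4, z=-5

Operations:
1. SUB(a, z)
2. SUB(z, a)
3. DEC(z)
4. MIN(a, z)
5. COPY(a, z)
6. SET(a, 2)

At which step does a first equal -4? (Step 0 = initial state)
Step 0

Tracing a:
Initial: a = -4 ← first occurrence
After step 1: a = 1
After step 2: a = 1
After step 3: a = 1
After step 4: a = -7
After step 5: a = -7
After step 6: a = 2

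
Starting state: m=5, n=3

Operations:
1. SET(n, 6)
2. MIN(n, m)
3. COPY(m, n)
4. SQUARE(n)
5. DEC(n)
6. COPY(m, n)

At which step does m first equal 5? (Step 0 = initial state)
Step 0

Tracing m:
Initial: m = 5 ← first occurrence
After step 1: m = 5
After step 2: m = 5
After step 3: m = 5
After step 4: m = 5
After step 5: m = 5
After step 6: m = 24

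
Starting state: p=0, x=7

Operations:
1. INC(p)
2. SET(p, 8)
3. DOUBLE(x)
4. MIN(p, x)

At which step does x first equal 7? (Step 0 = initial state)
Step 0

Tracing x:
Initial: x = 7 ← first occurrence
After step 1: x = 7
After step 2: x = 7
After step 3: x = 14
After step 4: x = 14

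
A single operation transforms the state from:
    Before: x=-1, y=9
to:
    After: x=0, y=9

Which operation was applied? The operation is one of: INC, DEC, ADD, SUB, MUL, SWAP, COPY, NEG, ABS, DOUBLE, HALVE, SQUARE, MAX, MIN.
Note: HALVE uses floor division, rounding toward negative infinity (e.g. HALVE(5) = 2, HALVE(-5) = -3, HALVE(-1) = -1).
INC(x)

Analyzing the change:
Before: x=-1, y=9
After: x=0, y=9
Variable x changed from -1 to 0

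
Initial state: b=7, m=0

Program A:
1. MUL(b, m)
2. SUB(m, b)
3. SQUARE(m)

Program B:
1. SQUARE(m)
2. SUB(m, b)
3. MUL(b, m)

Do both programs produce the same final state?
No

Program A final state: b=0, m=0
Program B final state: b=-49, m=-7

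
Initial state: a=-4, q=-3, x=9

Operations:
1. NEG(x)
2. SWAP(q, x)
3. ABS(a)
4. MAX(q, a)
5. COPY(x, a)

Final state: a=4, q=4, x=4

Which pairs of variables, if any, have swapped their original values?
None

Comparing initial and final values:
q: -3 → 4
x: 9 → 4
a: -4 → 4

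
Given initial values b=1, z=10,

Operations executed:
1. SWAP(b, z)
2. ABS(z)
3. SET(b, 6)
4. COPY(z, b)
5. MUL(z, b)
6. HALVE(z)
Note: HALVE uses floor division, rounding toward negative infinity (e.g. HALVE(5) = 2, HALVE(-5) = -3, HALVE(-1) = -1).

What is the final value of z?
z = 18

Tracing execution:
Step 1: SWAP(b, z) → z = 1
Step 2: ABS(z) → z = 1
Step 3: SET(b, 6) → z = 1
Step 4: COPY(z, b) → z = 6
Step 5: MUL(z, b) → z = 36
Step 6: HALVE(z) → z = 18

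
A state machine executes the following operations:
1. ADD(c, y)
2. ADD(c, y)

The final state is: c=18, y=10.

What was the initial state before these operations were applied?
c=-2, y=10

Working backwards:
Final state: c=18, y=10
Before step 2 (ADD(c, y)): c=8, y=10
Before step 1 (ADD(c, y)): c=-2, y=10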